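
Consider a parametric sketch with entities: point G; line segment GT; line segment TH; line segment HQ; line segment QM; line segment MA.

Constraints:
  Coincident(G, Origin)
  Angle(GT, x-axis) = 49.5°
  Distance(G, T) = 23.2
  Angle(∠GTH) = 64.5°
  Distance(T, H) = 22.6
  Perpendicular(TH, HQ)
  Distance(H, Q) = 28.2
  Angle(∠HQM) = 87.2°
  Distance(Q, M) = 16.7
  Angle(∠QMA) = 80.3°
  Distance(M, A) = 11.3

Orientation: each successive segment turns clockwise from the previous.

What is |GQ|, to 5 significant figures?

14.552

G is at the origin; GT runs at 49.5° with length 23.2, so T = (15.067, 17.641). ∠GTH = 64.5° gives TH at -66.000° from the x-axis; with |TH| = 22.6, H = (24.259, -3.0047). TH is perpendicular to HQ, so HQ runs at -156.00°; with |HQ| = 28.2, Q = (-1.5025, -14.475). Then |GQ| = |Q − G| = 14.552.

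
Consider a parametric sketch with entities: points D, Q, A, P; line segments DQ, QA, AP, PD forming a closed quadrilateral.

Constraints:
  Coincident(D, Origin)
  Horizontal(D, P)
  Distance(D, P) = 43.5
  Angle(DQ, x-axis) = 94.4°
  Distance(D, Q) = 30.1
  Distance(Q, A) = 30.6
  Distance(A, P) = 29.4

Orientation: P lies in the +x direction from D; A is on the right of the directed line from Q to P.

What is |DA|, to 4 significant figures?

15.09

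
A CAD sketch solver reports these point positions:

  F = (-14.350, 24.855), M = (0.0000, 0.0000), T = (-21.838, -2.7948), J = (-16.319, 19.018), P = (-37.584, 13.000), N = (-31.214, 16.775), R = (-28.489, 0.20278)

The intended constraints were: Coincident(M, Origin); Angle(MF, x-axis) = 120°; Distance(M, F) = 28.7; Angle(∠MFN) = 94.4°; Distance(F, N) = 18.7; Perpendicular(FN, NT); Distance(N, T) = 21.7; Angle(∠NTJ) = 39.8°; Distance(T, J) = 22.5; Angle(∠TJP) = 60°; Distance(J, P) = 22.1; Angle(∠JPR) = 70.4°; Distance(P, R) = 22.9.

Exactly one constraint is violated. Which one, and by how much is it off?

Distance(P, R) = 22.9 — off by 7.20.

M = (0.00, 0.00) ✓; MF at 120.0° ✓; |MF| = 28.70 ✓; ∠MFN = 94.40° ✓; |FN| = 18.70 ✓; ∠(FN, NT) = 90.00° ✓; |NT| = 21.70 ✓; ∠NTJ = 39.80° ✓; |TJ| = 22.50 ✓; ∠TJP = 60.00° ✓; |JP| = 22.10 ✓; ∠JPR = 70.40° ✓; |PR| = 15.70 ✗.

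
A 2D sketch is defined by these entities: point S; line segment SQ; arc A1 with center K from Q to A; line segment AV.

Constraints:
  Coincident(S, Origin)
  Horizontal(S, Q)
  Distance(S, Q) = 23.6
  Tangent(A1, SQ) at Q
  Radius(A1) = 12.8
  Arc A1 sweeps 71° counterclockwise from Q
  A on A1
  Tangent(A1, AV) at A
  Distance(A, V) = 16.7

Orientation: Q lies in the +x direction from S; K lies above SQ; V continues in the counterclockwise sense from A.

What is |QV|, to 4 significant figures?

30.07

On A1, Q sits at bearing -90° from K; a 71° counterclockwise sweep puts A at bearing -19°, so A = K + 12.8·(cos -19°, sin -19°) = (35.70, 8.633). Tangency of A1 to AV means the radius KA is perpendicular to AV, so AV runs along (−sin -19°, cos -19°); with |AV| = 16.7, V = (41.14, 24.42). Then |QV| = |V − Q| = 30.07.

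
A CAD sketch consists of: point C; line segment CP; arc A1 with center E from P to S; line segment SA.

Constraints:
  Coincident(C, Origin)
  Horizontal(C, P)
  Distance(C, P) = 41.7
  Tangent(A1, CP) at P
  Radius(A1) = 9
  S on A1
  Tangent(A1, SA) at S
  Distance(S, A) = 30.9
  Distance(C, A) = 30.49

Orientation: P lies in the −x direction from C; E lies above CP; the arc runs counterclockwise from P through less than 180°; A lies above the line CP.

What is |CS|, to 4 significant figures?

35.00

Checks: ∠(EP, PC) = 90.00° ✓; |EP| = 9.000 ✓; |ES| = 9.000 ✓; ∠(ES, SA) = 90.00° ✓; |SA| = 30.90 ✓; |CA| = 30.49 ✓.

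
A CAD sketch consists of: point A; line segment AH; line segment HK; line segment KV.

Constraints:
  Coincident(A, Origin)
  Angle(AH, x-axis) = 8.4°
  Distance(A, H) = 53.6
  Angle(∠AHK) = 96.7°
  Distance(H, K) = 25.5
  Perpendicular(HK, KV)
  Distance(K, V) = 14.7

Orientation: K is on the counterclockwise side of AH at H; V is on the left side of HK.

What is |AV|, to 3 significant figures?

49.9

∠AHK = 96.7°, so HK runs at 8.4° + (180° − 96.7°) = 91.7° from the x-axis; with |HK| = 25.5, K = H + 25.5·(cos 91.7°, sin 91.7°) = (52.3, 33.3). HK ⟂ KV; with |KV| = 14.7 on the left of HK, V = K + 14.7·(-1.00, -0.0297) = (37.6, 32.9). Then |AV| = |V − A| = 49.9.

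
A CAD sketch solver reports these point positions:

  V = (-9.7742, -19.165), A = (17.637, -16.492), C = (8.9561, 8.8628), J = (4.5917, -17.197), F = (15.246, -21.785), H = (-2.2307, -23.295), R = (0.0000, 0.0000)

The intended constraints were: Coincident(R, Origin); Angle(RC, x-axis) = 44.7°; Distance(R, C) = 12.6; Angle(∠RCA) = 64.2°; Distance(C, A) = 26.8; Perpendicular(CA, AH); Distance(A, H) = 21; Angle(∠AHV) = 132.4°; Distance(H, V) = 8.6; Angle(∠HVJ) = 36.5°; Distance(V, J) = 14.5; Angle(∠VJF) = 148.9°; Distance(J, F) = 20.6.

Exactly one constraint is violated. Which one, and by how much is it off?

Distance(J, F) = 20.6 — off by 9.00.

R = (0.00, 0.00) ✓; RC at 44.70° ✓; |RC| = 12.60 ✓; ∠RCA = 64.20° ✓; |CA| = 26.80 ✓; ∠(CA, AH) = 90.00° ✓; |AH| = 21.00 ✓; ∠AHV = 132.4° ✓; |HV| = 8.600 ✓; ∠HVJ = 36.50° ✓; |VJ| = 14.50 ✓; ∠VJF = 148.9° ✓; |JF| = 11.60 ✗.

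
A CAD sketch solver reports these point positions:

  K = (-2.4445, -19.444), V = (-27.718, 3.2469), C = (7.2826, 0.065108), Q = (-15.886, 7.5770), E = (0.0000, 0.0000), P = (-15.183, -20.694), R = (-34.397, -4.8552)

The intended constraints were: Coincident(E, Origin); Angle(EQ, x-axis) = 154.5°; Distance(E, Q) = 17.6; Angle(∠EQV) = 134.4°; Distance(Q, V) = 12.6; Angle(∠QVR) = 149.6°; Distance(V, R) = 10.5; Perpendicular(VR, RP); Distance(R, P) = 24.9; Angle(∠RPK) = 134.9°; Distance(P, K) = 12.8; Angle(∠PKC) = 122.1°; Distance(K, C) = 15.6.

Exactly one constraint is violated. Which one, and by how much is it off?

Distance(K, C) = 15.6 — off by 6.20.

E = (0.00, 0.00) ✓; EQ at 154.5° ✓; |EQ| = 17.60 ✓; ∠EQV = 134.4° ✓; |QV| = 12.60 ✓; ∠QVR = 149.6° ✓; |VR| = 10.50 ✓; ∠(VR, RP) = 90.00° ✓; |RP| = 24.90 ✓; ∠RPK = 134.9° ✓; |PK| = 12.80 ✓; ∠PKC = 122.1° ✓; |KC| = 21.80 ✗.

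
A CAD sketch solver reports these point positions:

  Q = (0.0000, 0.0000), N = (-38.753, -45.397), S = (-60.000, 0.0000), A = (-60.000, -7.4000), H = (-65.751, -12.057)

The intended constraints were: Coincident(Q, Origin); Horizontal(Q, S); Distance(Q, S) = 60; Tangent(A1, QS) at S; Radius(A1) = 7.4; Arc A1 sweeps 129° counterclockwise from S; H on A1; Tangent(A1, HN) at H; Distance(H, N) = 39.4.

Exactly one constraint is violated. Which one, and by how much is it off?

Distance(H, N) = 39.4 — off by 3.50.

Q = (0.00, 0.00) ✓; Q.y = 0.00, S.y = 0.00 ✓; |QS| = 60.00 ✓; ∠(AS, SQ) = 90.00° ✓; |AS| = 7.400 ✓; bearing(A→H) − bearing(A→S) = 129.0° ✓; |AH| = 7.400 ✓; ∠(AH, HN) = 90.00° ✓; |HN| = 42.90 ✗.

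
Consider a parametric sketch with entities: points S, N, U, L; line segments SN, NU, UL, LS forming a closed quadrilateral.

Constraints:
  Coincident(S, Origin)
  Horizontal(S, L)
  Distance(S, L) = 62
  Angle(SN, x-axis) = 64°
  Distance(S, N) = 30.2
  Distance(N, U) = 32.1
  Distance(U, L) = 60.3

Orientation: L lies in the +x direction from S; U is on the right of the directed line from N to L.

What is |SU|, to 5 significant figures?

3.3417

S is at the origin; SL is horizontal with |SL| = 62.0 and L in +x, so L = (62.0, 0). SN runs at 64.0° with |SN| = 30.2, so N = (13.239, 27.144). U is determined by |NU| = 32.1 and |UL| = 60.3 together: it lies at the intersection of circle(N, 32.1) and circle(L, 60.3). With |NL| = 55.807, the foot of the radical line on NL is 4.5581 from N and the perpendicular offset is √(32.1² − 4.5581²) = 31.775. Taking the right-of-NL solution: U = (1.7667, -2.8364).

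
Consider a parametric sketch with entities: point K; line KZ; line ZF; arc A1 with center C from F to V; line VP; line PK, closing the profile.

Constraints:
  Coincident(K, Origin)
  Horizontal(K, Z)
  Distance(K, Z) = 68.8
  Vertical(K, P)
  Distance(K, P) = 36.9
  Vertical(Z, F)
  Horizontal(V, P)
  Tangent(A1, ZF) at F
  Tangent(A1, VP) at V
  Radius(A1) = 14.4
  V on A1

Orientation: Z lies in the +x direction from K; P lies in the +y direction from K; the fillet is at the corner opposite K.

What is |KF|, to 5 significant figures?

72.386

K is at the origin; KZ is horizontal with |KZ| = 68.8 and Z on the +x side, so Z = (68.800, 0.0000). K and P share the same x with |KP| = 36.9 and P on the +y side, so P = (0.0000, 36.900). The virtual corner opposite K is at (68.800, 36.900). The tangent condition forces CF to be normal to ZF and tangency of A1 to VP means the radius CV is perpendicular to VP, with radius 14.4, so the center C sits 14.4 in from both sides at C = (54.400, 22.500). That places the tangent points at F = (68.800, 22.500) on ZF and V = (54.400, 36.900) on VP. Then |KF| = |F − K| = 72.386.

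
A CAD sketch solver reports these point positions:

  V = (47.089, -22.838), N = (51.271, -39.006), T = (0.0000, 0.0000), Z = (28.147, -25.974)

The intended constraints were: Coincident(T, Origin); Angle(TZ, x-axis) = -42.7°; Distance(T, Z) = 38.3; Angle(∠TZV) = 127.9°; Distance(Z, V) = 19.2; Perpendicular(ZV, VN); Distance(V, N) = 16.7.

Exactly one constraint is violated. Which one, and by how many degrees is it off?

Perpendicular(ZV, VN) — off by 5.10°.

T = (0.00, 0.00) ✓; TZ at -42.70° ✓; |TZ| = 38.30 ✓; ∠TZV = 127.9° ✓; |ZV| = 19.20 ✓; ∠(ZV, VN) = 84.90° ✗; |VN| = 16.70 ✓.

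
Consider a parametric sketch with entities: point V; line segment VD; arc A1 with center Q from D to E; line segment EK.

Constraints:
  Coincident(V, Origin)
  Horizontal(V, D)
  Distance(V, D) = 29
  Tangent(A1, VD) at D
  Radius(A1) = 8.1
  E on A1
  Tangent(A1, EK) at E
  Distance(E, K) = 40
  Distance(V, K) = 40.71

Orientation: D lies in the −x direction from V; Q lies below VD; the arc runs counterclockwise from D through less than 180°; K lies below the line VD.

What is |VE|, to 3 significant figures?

37.1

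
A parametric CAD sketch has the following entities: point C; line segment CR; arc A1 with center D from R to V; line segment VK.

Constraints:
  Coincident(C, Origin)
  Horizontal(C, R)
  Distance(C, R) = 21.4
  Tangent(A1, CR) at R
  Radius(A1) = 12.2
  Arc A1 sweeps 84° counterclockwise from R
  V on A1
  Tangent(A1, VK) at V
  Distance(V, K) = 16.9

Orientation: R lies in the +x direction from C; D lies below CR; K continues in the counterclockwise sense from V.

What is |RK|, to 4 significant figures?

31.02

C is at the origin; CR is horizontal with |CR| = 21.4 and R on the +x side, so R = (21.40, 0.000). Since A1 is tangent to CR there, DR ⟂ CR, so D = R + (0, -12.2) = (21.40, -12.20). On A1, R sits at bearing 90° from D; an 84° counterclockwise sweep puts V at bearing 174°, so V = D + 12.2·(cos 174°, sin 174°) = (9.267, -10.92). A1 meets VK tangentially, so DV is at right angles to VK, so VK runs along (−sin 174°, cos 174°); with |VK| = 16.9, K = (7.500, -27.73). Then |RK| = |K − R| = 31.02.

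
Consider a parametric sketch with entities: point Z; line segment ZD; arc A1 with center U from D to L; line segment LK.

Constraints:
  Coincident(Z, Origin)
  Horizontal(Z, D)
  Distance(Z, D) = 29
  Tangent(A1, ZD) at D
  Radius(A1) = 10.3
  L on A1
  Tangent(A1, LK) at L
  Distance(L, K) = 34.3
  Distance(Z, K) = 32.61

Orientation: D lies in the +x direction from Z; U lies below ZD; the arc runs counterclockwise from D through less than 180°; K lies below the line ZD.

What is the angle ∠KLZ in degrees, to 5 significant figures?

67.372°

Z is at the origin; ZD is horizontal with |ZD| = 29.0 and D on the +x side, so D = (29.000, 0.0000). A1 meets ZD tangentially, so UD is at right angles to ZD, so U = D + (0, -10.3) = (29.000, -10.300). Since UL ⟂ LK (tangency), |UK| = √(10.3² + 34.3²) = 35.813 regardless of where L sits on A1. So K lies on both circle(Z, 32.61) and circle(U, 35.813); the below-ZD intersection is K = (0.97337, -32.595). L is the foot of the tangent from K: L = (20.540, -4.4242).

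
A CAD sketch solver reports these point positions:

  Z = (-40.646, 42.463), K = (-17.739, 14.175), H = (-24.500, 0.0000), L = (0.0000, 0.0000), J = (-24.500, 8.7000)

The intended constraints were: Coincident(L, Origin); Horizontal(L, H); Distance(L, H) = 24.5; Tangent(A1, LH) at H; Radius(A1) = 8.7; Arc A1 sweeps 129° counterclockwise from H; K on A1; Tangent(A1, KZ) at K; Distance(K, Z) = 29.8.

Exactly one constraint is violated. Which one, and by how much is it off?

Distance(K, Z) = 29.8 — off by 6.60.

L = (0.00, 0.00) ✓; L.y = 0.00, H.y = 0.00 ✓; |LH| = 24.50 ✓; ∠(JH, HL) = 90.00° ✓; |JH| = 8.700 ✓; bearing(J→K) − bearing(J→H) = 129.0° ✓; |JK| = 8.700 ✓; ∠(JK, KZ) = 90.00° ✓; |KZ| = 36.40 ✗.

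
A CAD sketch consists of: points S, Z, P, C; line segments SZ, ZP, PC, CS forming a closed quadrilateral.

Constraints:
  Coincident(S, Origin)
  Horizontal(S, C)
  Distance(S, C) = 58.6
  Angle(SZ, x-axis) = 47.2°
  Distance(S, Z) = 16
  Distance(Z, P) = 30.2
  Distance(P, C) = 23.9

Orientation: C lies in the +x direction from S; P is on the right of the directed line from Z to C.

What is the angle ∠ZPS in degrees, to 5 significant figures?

26.240°

Checks: |ZP| = 30.20 ✓; |PC| = 23.90 ✓.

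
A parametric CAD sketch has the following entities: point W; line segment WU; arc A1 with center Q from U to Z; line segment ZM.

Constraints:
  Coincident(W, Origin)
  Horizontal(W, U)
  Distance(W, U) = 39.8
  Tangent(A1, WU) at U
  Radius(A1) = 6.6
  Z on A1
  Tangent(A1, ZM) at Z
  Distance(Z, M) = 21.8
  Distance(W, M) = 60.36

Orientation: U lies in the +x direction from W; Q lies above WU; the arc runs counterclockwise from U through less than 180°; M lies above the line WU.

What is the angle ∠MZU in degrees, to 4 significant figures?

149.1°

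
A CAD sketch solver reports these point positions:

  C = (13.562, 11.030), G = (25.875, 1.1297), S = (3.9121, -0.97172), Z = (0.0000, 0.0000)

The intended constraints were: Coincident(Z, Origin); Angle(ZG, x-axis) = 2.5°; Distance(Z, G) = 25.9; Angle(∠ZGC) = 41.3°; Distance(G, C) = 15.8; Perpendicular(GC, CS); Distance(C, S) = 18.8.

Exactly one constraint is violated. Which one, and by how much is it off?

Distance(C, S) = 18.8 — off by 3.40.

Z = (0.00, 0.00) ✓; ZG at 2.500° ✓; |ZG| = 25.90 ✓; ∠ZGC = 41.30° ✓; |GC| = 15.80 ✓; ∠(GC, CS) = 90.00° ✓; |CS| = 15.40 ✗.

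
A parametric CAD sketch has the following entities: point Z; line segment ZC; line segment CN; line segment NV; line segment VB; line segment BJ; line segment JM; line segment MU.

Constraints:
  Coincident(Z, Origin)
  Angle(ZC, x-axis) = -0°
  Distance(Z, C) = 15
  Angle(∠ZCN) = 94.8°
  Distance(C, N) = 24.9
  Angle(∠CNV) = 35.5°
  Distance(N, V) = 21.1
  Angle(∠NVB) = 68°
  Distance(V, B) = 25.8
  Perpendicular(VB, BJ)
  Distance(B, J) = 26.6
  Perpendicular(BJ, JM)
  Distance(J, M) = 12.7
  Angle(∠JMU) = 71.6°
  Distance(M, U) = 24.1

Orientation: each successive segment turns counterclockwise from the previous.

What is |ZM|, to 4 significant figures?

38.45

VB ⟂ BJ, so BJ runs at 71.70°; with |BJ| = 26.6, J = (36.28, 25.87). The perpendicularity gives JM at right angles to BJ, so JM runs at 161.7°; with |JM| = 12.7, M = (24.23, 29.86). Then |ZM| = |M − Z| = 38.45.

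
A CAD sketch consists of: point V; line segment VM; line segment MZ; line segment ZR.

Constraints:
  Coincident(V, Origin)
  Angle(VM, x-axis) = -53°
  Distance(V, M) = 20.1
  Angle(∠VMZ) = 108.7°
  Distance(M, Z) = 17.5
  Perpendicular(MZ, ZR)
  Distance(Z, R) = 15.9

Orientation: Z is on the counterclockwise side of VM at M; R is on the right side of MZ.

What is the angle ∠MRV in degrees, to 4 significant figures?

13.32°

V is at the origin; VM runs at -53.0° with length 20.1, so M = 20.1·(cos -53.0°, sin -53.0°) = (12.10, -16.05). ∠VMZ = 108.7°, so MZ runs at -53.0° + (180° − 108.7°) = 18.30° from the x-axis; with |MZ| = 17.5, Z = M + 17.5·(cos 18.30°, sin 18.30°) = (28.71, -10.56). The perpendicularity gives ZR at right angles to MZ; with |ZR| = 15.9 on the right of MZ, R = Z + 15.9·(0.3140, -0.9494) = (33.70, -25.65). Then cos ∠MRV = RM·RV / (|RM||RV|), giving 13.32°.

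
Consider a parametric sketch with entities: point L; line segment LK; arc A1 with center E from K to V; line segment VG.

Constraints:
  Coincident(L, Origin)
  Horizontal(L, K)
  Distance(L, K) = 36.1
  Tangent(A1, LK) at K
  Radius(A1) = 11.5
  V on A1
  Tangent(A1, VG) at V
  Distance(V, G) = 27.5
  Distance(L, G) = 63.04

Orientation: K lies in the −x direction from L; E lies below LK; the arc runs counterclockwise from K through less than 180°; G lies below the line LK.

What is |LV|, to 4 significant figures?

48.60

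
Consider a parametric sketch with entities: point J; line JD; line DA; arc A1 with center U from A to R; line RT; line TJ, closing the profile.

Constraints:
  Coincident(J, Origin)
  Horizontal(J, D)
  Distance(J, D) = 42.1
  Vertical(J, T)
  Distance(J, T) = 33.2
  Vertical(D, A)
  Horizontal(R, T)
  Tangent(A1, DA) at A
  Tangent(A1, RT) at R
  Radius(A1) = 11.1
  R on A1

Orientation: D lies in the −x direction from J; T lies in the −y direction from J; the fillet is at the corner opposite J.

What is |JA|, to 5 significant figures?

47.548

J is at the origin; JD is horizontal with |JD| = 42.1 and D on the −x side, so D = (-42.100, 0.0000). J and T share the same x with |JT| = 33.2 and T on the −y side, so T = (0.0000, -33.200). The virtual corner opposite J is at (-42.100, -33.200). Tangency of A1 to DA means the radius UA is perpendicular to DA and A1 meets RT tangentially, so UR is at right angles to RT, with radius 11.1, so the center U sits 11.1 in from both sides at U = (-31.000, -22.100). That places the tangent points at A = (-42.100, -22.100) on DA and R = (-31.000, -33.200) on RT. Then |JA| = |A − J| = 47.548.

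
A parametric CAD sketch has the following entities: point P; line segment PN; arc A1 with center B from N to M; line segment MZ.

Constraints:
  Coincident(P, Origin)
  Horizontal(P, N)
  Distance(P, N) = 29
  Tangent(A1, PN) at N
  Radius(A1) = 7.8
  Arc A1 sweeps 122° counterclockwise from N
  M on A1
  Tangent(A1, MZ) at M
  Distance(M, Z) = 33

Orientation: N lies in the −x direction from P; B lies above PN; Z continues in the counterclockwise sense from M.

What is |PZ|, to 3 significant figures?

56.4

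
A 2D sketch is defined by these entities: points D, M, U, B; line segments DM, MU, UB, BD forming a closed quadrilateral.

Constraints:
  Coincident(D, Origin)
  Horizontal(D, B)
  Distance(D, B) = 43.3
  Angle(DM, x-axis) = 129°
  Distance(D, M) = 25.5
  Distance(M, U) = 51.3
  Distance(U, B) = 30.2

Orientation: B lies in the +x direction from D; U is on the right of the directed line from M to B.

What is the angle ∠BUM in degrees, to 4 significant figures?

96.88°

Checks: |MU| = 51.30 ✓; |UB| = 30.20 ✓.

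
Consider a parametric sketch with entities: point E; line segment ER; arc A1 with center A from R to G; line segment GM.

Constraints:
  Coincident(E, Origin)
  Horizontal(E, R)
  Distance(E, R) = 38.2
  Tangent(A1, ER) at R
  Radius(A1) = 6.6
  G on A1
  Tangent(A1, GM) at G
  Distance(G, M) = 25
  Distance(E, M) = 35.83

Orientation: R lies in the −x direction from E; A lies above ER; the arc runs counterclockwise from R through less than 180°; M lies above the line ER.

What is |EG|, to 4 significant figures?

32.32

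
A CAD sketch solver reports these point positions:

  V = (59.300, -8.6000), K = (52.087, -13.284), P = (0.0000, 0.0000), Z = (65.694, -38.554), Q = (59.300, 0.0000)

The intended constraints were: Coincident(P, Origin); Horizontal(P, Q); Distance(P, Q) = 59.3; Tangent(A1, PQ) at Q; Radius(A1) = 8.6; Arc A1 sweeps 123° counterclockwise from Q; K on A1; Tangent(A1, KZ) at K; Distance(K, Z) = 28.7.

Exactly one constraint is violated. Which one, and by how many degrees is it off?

Tangent(A1, KZ) at K — off by 4.70°.

P = (0.00, 0.00) ✓; P.y = 0.00, Q.y = 0.00 ✓; |PQ| = 59.30 ✓; ∠(VQ, QP) = 90.00° ✓; |VQ| = 8.600 ✓; bearing(V→K) − bearing(V→Q) = 123.0° ✓; |VK| = 8.600 ✓; ∠(VK, KZ) = 94.70° ✗; |KZ| = 28.70 ✓.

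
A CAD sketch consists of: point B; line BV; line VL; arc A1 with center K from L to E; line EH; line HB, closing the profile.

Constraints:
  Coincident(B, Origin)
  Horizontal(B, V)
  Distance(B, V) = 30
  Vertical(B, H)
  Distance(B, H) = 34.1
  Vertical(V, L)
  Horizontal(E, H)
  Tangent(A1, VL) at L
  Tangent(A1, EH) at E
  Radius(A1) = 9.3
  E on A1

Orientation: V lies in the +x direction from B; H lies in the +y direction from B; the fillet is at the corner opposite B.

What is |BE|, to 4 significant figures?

39.89

B is at the origin; B and V share the same y with |BV| = 30.0 and V on the +x side, so V = (30.00, 0.000). B and H share the same x with |BH| = 34.1 and H on the +y side, so H = (0.000, 34.10). The virtual corner opposite B is at (30.00, 34.10). A1 meets VL tangentially, so KL is at right angles to VL and since A1 is tangent to EH there, KE ⟂ EH, with radius 9.3, so the center K sits 9.3 in from both sides at K = (20.70, 24.80). That places the tangent points at L = (30.00, 24.80) on VL and E = (20.70, 34.10) on EH. Then |BE| = |E − B| = 39.89.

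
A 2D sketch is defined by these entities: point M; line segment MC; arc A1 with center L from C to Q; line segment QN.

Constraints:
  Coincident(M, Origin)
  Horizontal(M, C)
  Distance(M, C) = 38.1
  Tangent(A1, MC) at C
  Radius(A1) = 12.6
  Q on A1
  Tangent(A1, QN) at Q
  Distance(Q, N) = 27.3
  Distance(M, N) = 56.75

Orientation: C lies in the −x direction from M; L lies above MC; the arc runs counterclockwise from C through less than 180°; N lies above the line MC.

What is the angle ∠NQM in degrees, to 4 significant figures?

147.1°

M is at the origin; MC is horizontal with |MC| = 38.1 and C on the −x side, so C = (-38.10, 0.000). Since A1 is tangent to MC there, LC ⟂ MC, so L = C + (0, 12.6) = (-38.10, 12.60). Since LQ ⟂ QN (tangency), |LN| = √(12.6² + 27.3²) = 30.07 regardless of where Q sits on A1. So N lies on both circle(M, 56.75) and circle(L, 30.07); the above-MC intersection is N = (-37.43, 42.66). Q is the foot of the tangent from N: Q = (-26.54, 17.62).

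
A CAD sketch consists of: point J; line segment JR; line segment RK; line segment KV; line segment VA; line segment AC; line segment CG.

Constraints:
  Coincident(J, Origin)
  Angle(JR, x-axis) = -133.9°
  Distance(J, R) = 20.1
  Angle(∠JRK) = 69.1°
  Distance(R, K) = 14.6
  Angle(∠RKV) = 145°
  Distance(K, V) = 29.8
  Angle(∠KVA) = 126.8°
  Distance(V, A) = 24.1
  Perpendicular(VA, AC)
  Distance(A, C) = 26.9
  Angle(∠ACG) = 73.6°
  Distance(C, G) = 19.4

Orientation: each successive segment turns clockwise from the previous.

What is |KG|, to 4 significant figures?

23.47

VA ⟂ AC, so AC runs at -63.00°; with |AC| = 26.9, C = (18.60, 15.07). ∠ACG = 73.6° gives CG at -169.4° from the x-axis; with |CG| = 19.4, G = (-0.4649, 11.50). Then |KG| = |G − K| = 23.47.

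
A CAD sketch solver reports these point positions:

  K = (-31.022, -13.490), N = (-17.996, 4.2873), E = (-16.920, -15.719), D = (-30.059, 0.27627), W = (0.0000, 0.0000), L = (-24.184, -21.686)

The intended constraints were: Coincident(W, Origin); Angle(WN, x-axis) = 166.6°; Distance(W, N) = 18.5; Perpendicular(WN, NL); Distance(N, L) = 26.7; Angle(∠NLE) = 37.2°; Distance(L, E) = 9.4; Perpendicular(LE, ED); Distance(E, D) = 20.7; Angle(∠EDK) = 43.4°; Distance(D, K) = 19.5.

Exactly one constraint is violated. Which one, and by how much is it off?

Distance(D, K) = 19.5 — off by 5.70.

W = (0.00, 0.00) ✓; WN at 166.6° ✓; |WN| = 18.50 ✓; ∠(WN, NL) = 90.00° ✓; |NL| = 26.70 ✓; ∠NLE = 37.20° ✓; |LE| = 9.401 ✓; ∠(LE, ED) = 90.00° ✓; |ED| = 20.70 ✓; ∠EDK = 43.40° ✓; |DK| = 13.80 ✗.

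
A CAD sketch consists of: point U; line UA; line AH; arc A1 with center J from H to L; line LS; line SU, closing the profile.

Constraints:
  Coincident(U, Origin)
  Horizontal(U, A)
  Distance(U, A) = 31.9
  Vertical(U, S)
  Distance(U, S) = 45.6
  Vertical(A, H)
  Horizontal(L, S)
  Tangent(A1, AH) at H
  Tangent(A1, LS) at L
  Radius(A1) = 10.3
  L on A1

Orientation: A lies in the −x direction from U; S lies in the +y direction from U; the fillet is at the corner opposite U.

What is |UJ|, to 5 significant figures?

41.384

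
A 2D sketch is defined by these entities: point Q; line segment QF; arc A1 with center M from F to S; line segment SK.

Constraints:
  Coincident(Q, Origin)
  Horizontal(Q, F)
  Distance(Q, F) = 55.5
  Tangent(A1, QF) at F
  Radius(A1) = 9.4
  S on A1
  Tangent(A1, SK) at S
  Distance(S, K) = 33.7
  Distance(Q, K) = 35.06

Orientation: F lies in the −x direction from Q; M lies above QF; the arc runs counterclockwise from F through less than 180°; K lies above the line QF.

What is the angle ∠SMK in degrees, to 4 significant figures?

74.41°

Checks: |MS| = 9.400 ✓; ∠(MS, SK) = 90.00° ✓; |SK| = 33.70 ✓; |QK| = 35.06 ✓.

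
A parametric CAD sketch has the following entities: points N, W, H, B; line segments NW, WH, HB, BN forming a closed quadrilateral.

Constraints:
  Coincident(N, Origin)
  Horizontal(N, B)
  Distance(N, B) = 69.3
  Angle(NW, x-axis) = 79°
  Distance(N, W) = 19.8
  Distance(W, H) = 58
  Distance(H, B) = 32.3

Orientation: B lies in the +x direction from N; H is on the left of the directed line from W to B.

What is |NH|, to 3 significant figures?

68.1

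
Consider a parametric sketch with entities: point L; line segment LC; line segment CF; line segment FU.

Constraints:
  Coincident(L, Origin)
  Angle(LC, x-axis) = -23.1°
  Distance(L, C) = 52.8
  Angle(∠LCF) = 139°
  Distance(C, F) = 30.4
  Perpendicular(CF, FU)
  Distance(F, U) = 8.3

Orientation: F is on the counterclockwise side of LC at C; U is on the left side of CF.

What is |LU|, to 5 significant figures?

75.024

L is at the origin; LC runs at -23.1° with length 52.8, so C = 52.8·(cos -23.1°, sin -23.1°) = (48.567, -20.715). ∠LCF = 139.0°, so CF runs at -23.1° + (180° − 139.0°) = 17.900° from the x-axis; with |CF| = 30.4, F = C + 30.4·(cos 17.900°, sin 17.900°) = (77.495, -11.372). CF ⟂ FU; with |FU| = 8.3 on the left of CF, U = F + 8.3·(-0.30736, 0.95159) = (74.944, -3.4735). Then |LU| = |U − L| = 75.024.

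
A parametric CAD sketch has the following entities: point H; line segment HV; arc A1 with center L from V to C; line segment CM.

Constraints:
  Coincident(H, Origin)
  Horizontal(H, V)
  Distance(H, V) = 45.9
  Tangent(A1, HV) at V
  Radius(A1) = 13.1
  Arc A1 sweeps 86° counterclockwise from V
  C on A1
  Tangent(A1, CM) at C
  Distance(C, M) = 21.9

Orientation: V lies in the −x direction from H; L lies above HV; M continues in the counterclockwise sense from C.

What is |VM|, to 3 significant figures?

37.0

H is at the origin; H and V share the same y with |HV| = 45.9 and V on the −x side, so V = (-45.9, 0.00). The tangent condition forces LV to be normal to HV, so L = V + (0, 13.1) = (-45.9, 13.1). On A1, V sits at bearing -90° from L; an 86° counterclockwise sweep puts C at bearing -4°, so C = L + 13.1·(cos -4°, sin -4°) = (-32.8, 12.2). Since A1 is tangent to CM there, LC ⟂ CM, so CM runs along (−sin -4°, cos -4°); with |CM| = 21.9, M = (-31.3, 34.0). Then |VM| = |M − V| = 37.0.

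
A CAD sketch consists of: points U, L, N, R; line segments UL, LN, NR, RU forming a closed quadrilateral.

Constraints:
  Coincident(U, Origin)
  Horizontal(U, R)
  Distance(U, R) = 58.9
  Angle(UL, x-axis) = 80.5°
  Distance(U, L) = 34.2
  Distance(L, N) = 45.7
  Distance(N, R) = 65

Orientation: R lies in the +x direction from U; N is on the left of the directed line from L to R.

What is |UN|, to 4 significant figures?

74.84

U is at the origin; UR is horizontal with |UR| = 58.9 and R in +x, so R = (58.9, 0). UL runs at 80.5° with |UL| = 34.2, so L = (5.645, 33.73). N is determined by |LN| = 45.7 and |NR| = 65.0 together: it lies at the intersection of circle(L, 45.7) and circle(R, 65.0). With |LR| = 63.04, the foot of the radical line on LR is 14.57 from L and the perpendicular offset is √(45.7² − 14.57²) = 43.31. Taking the left-of-LR solution: N = (41.13, 62.52).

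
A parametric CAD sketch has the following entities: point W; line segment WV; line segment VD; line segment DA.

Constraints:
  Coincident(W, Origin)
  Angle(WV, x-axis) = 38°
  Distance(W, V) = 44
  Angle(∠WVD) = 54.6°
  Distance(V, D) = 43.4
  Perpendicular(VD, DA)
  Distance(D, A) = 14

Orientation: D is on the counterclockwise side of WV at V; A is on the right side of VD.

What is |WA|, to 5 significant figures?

52.985

∠WVD = 54.6°, so VD runs at 38.0° + (180° − 54.6°) = 163.40° from the x-axis; with |VD| = 43.4, D = V + 43.4·(cos 163.40°, sin 163.40°) = (-6.9187, 39.488). VD ⟂ DA; with |DA| = 14.0 on the right of VD, A = D + 14.0·(0.28569, 0.95832) = (-2.9191, 52.904). Then |WA| = |A − W| = 52.985.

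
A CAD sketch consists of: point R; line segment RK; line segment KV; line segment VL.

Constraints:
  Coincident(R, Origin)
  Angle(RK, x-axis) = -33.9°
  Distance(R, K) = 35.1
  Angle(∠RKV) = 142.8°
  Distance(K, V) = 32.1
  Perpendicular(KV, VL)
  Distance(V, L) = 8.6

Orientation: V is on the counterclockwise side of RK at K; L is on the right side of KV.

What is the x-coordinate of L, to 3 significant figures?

61.7

R is at the origin; RK runs at -33.9° with length 35.1, so K = 35.1·(cos -33.9°, sin -33.9°) = (29.1, -19.6). ∠RKV = 142.8°, so KV runs at -33.9° + (180° − 142.8°) = 3.30° from the x-axis; with |KV| = 32.1, V = K + 32.1·(cos 3.30°, sin 3.30°) = (61.2, -17.7). The perpendicularity gives VL at right angles to KV; with |VL| = 8.6 on the right of KV, L = V + 8.6·(0.0576, -0.998) = (61.7, -26.3). So L.x = 61.7.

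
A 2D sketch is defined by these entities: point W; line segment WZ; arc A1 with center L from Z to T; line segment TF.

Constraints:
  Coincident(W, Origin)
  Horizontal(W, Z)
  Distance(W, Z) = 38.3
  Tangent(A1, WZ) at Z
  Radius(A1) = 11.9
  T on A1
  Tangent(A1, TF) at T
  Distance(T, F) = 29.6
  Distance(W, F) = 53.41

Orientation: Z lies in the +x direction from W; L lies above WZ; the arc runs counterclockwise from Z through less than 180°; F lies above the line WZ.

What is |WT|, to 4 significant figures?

51.61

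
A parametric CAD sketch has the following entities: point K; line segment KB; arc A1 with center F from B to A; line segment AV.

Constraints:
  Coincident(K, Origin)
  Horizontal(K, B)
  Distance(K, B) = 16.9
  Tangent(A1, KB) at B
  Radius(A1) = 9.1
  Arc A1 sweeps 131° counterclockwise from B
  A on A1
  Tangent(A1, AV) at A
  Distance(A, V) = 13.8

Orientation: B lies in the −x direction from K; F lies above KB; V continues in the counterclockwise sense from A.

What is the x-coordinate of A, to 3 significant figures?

-10.0

The tangent condition forces FB to be normal to KB, so F = B + (0, 9.1) = (-16.9, 9.10). On A1, B sits at bearing -90° from F; a 131° counterclockwise sweep puts A at bearing 41°, so A = F + 9.1·(cos 41°, sin 41°) = (-10.0, 15.1). So A.x = -10.0.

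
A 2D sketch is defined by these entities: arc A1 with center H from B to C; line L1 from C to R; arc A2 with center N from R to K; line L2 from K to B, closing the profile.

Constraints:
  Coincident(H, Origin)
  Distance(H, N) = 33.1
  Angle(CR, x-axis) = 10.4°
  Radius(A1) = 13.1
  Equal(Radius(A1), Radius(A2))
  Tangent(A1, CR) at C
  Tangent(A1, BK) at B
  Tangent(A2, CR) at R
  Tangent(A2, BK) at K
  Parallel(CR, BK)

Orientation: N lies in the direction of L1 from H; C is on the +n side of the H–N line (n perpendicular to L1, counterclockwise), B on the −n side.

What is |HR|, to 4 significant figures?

35.60

Tangency of A1 to both parallel lines with radius 13.1 puts C and B at H ± 13.1·n: C = (-2.365, 12.88), B = (2.365, -12.88). Equal radii place R and K the same way about N: R = N + 13.1·n = (30.19, 18.86), K = N − 13.1·n = (34.92, -6.910). Then |HR| = |R − H| = 35.60.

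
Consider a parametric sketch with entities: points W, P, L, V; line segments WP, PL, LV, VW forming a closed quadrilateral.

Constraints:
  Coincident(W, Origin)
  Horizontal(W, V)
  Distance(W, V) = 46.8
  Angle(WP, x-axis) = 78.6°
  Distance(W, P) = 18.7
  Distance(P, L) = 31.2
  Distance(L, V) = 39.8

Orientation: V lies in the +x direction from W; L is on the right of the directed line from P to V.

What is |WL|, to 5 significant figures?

15.328

W is at the origin; WV is horizontal with |WV| = 46.8 and V in +x, so V = (46.8, 0). WP runs at 78.6° with |WP| = 18.7, so P = (3.6962, 18.331). L is determined by |PL| = 31.2 and |LV| = 39.8 together: it lies at the intersection of circle(P, 31.2) and circle(V, 39.8). With |PV| = 46.840, the foot of the radical line on PV is 16.902 from P and the perpendicular offset is √(31.2² − 16.902²) = 26.225. Taking the right-of-PV solution: L = (8.9866, -12.417).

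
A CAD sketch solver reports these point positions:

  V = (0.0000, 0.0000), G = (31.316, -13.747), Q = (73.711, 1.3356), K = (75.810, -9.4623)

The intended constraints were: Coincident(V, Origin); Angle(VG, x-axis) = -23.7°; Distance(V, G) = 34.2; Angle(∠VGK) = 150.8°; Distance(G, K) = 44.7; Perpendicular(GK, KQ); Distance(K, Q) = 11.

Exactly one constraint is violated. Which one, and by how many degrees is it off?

Perpendicular(GK, KQ) — off by 5.50°.

V = (0.00, 0.00) ✓; VG at -23.70° ✓; |VG| = 34.20 ✓; ∠VGK = 150.8° ✓; |GK| = 44.70 ✓; ∠(GK, KQ) = 95.50° ✗; |KQ| = 11.00 ✓.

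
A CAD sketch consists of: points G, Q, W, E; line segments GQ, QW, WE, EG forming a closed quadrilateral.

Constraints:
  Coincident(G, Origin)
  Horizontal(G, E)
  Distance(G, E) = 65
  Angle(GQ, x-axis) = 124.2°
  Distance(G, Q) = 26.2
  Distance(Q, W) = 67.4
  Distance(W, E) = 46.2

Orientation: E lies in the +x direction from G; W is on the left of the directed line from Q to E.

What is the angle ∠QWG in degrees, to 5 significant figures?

22.681°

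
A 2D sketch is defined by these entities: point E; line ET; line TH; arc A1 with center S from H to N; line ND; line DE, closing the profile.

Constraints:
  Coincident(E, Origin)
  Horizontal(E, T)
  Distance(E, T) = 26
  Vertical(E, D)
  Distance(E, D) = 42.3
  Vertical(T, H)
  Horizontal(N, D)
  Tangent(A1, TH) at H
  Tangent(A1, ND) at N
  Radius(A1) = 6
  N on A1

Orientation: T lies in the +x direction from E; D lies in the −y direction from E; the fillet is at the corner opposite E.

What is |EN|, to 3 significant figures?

46.8

E is at the origin; ET is horizontal with |ET| = 26.0 and T on the +x side, so T = (26.0, 0.00). ED is vertical with |ED| = 42.3 and D on the −y side, so D = (0.00, -42.3). The virtual corner opposite E is at (26.0, -42.3). Tangency of A1 to TH means the radius SH is perpendicular to TH and tangency of A1 to ND means the radius SN is perpendicular to ND, with radius 6.0, so the center S sits 6.0 in from both sides at S = (20.0, -36.3). That places the tangent points at H = (26.0, -36.3) on TH and N = (20.0, -42.3) on ND. Then |EN| = |N − E| = 46.8.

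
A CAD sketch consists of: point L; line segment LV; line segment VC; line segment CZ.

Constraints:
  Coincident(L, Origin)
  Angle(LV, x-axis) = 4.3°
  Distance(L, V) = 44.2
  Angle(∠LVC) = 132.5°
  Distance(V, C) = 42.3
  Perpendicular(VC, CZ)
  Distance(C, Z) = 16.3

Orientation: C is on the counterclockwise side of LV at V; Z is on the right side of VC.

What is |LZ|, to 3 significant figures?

87.2

L is at the origin; LV runs at 4.3° with length 44.2, so V = 44.2·(cos 4.3°, sin 4.3°) = (44.1, 3.31). ∠LVC = 132.5°, so VC runs at 4.3° + (180° − 132.5°) = 51.8° from the x-axis; with |VC| = 42.3, C = V + 42.3·(cos 51.8°, sin 51.8°) = (70.2, 36.6). VC ⟂ CZ; with |CZ| = 16.3 on the right of VC, Z = C + 16.3·(0.786, -0.618) = (83.0, 26.5). Then |LZ| = |Z − L| = 87.2.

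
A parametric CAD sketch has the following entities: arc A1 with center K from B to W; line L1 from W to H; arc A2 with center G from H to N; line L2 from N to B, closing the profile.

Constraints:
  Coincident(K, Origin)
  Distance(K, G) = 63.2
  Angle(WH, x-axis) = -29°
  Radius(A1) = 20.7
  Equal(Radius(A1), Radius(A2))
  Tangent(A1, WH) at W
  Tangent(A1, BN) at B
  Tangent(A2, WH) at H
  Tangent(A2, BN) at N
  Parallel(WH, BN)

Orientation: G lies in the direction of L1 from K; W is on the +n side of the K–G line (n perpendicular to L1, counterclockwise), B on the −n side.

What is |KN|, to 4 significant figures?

66.50

The slot axis is L1's direction at -29.0°, so u = (cos -29.0°, sin -29.0°) = (0.8746, -0.4848) and n = (−sin -29.0°, cos -29.0°) = (0.4848, 0.8746). K is at the origin and G lies 63.2 along u from K, so G = 63.2·u = (55.28, -30.64). Tangency of A1 to both parallel lines with radius 20.7 puts W and B at K ± 20.7·n: W = (10.04, 18.10), B = (-10.04, -18.10). Equal radii place H and N the same way about G: H = G + 20.7·n = (65.31, -12.54), N = G − 20.7·n = (45.24, -48.74). Then |KN| = |N − K| = 66.50.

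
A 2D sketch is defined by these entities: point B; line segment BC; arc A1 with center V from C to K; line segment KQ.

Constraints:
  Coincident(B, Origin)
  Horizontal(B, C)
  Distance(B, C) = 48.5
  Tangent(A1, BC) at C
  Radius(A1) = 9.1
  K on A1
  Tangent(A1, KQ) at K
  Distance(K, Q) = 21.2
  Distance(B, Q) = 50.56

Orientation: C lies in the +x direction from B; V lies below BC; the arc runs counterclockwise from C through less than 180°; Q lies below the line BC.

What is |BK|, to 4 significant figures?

40.52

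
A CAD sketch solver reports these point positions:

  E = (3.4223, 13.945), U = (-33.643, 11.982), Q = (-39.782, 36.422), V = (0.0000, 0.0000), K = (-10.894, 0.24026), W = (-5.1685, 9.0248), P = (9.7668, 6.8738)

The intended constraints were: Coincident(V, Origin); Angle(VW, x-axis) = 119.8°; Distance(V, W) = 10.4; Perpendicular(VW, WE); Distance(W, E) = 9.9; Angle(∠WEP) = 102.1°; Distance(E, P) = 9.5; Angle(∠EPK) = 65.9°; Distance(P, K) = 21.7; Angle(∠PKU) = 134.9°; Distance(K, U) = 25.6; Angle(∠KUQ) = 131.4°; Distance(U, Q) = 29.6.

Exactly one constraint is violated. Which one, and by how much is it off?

Distance(U, Q) = 29.6 — off by 4.40.

V = (0.00, 0.00) ✓; VW at 119.8° ✓; |VW| = 10.40 ✓; ∠(VW, WE) = 90.00° ✓; |WE| = 9.900 ✓; ∠WEP = 102.1° ✓; |EP| = 9.500 ✓; ∠EPK = 65.90° ✓; |PK| = 21.70 ✓; ∠PKU = 134.9° ✓; |KU| = 25.60 ✓; ∠KUQ = 131.4° ✓; |UQ| = 25.20 ✗.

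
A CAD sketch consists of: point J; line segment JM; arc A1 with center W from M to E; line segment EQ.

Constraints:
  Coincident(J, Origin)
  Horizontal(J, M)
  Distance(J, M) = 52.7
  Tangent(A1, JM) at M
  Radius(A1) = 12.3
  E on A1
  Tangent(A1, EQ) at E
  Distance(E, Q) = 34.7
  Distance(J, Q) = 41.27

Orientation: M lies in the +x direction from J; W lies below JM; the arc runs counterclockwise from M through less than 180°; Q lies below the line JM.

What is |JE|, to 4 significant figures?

42.85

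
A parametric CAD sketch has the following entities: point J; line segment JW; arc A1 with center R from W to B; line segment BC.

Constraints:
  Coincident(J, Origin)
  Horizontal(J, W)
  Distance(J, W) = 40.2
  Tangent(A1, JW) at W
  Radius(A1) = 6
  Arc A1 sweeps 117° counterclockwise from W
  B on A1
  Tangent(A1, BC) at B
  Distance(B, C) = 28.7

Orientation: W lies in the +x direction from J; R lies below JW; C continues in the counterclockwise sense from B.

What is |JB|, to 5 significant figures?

35.929

Tangency of A1 to JW means the radius RW is perpendicular to JW, so R = W + (0, -6) = (40.200, -6.0000). On A1, W sits at bearing 90° from R; a 117° counterclockwise sweep puts B at bearing 207°, so B = R + 6.0·(cos 207°, sin 207°) = (34.854, -8.7239). Then |JB| = |B − J| = 35.929.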